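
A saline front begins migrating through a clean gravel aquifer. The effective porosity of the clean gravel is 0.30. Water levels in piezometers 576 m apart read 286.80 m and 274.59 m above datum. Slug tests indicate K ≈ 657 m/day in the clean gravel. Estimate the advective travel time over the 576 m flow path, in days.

Hydraulic gradient i = (286.80 − 274.59) / 576 = 12.21 / 576 = 0.02120.
Darcy flux q = K · i = 657.0 × 0.02120 = 13.93 m/day.
Seepage velocity v = q / n_e = 13.93 / 0.30 = 46.42 m/day.
Travel time t = L / v = 576 / 46.42 = 12.41 days.

12.4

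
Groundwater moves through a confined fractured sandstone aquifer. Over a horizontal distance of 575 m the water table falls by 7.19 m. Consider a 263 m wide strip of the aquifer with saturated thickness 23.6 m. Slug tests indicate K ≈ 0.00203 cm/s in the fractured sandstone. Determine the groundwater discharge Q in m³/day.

Convert K: 0.00203 cm/s × 864 = 1.754 m/day.
Cross-sectional area A = 263 × 23.6 = 6207 m².
Hydraulic gradient i = Δh / L = 7.19 / 575 = 0.01250.
Darcy's law: Q = K · A · i = 1.754 × 6207 × 0.01250 = 136.1 m³/day.

136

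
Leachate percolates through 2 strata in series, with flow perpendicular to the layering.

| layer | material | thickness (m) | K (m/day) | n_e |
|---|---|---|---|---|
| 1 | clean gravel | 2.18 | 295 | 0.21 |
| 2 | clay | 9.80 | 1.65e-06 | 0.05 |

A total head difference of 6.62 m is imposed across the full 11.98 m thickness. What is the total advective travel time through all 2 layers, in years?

2330

With flow normal to the layers, continuity requires the same specific discharge q through every layer.
Σ(b_i/K_i) = 2.18/295 + 9.80/1.65e-06 = 5.939e+06 d.
q = Δh / Σ(b_i/K_i) = 6.62 / 5.939e+06 = 1.115e-06 m/day.
In each layer the seepage velocity is v_i = q/n_i, so the layer transit time is t_i = b_i·n_i / q:
  layer 1 (clean gravel): t_1 = 2.18 × 0.21 / 1.115e-06 = 4.107e+05 d
  layer 2 (clay): t_2 = 9.80 × 0.05 / 1.115e-06 = 4.396e+05 d
Total t = Σ t_i = 8.504e+05 days = 2328 years.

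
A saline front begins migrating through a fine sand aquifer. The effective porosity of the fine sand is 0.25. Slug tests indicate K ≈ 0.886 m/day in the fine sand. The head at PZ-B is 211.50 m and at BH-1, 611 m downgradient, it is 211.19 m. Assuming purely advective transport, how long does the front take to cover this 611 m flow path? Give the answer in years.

930

Hydraulic gradient i = (211.50 − 211.19) / 611 = 0.31 / 611 = 0.0005074.
Darcy flux q = K · i = 0.8860 × 0.0005074 = 0.0004495 m/day.
Seepage velocity v = q / n_e = 0.0004495 / 0.25 = 0.001798 m/day.
Travel time t = L / v = 611 / 0.001798 = 3.398e+05 days = 930.3 years.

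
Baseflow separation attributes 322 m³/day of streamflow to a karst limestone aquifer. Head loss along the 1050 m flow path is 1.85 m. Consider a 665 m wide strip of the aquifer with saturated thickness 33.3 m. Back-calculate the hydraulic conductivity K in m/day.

8.25

Cross-sectional area A = 665 × 33.3 = 22144 m².
Hydraulic gradient i = Δh / L = 1.85 / 1050 = 0.001762.
From Q = K·A·i, K = Q / (A·i) = 322 / (22144 × 0.001762) = 8.253 m/day.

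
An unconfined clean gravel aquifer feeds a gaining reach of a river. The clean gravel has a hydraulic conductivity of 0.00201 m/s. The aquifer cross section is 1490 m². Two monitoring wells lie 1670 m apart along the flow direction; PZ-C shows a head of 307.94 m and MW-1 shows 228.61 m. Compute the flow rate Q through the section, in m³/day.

12300

Convert K: 0.00201 m/s × 86400 = 173.7 m/day.
Hydraulic gradient i = (307.94 − 228.61) / 1670 = 79.33 / 1670 = 0.04750.
Darcy's law: Q = K · A · i = 173.7 × 1490 × 0.04750 = 12292 m³/day.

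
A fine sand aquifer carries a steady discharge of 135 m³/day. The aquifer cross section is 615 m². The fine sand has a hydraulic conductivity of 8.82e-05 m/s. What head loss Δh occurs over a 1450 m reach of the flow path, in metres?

41.8

Convert K: 8.82e-05 m/s × 86400 = 7.620 m/day.
From Q = K·A·i, i = Q / (K·A) = 135 / (7.620 × 615.0) = 0.02881.
Head loss Δh = i · L = 0.02881 × 1450 = 41.77 m.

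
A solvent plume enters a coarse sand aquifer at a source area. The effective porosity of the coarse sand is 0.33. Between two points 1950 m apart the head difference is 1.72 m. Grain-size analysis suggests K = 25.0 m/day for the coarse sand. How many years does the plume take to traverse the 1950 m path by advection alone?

Hydraulic gradient i = Δh / L = 1.72 / 1950 = 0.0008821.
Darcy flux q = K · i = 25.00 × 0.0008821 = 0.02205 m/day.
Seepage velocity v = q / n_e = 0.02205 / 0.33 = 0.06682 m/day.
Travel time t = L / v = 1950 / 0.06682 = 29182 days = 79.90 years.

79.9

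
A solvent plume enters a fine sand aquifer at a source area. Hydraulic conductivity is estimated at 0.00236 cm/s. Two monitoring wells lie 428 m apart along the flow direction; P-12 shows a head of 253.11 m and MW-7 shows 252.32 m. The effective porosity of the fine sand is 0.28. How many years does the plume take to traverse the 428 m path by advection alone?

87.2

Convert K: 0.00236 cm/s × 864 = 2.039 m/day.
Hydraulic gradient i = (253.11 − 252.32) / 428 = 0.79 / 428 = 0.001846.
Darcy flux q = K · i = 2.039 × 0.001846 = 0.003764 m/day.
Seepage velocity v = q / n_e = 0.003764 / 0.28 = 0.01344 m/day.
Travel time t = L / v = 428 / 0.01344 = 31841 days = 87.18 years.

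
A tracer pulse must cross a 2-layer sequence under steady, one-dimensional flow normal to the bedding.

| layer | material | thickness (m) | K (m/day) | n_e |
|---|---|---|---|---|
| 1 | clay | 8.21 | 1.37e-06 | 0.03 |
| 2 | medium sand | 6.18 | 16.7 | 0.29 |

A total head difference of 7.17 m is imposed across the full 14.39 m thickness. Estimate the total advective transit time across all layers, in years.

4660

With flow normal to the layers, continuity requires the same specific discharge q through every layer.
Σ(b_i/K_i) = 8.21/1.37e-06 + 6.18/16.7 = 5.993e+06 d.
q = Δh / Σ(b_i/K_i) = 7.17 / 5.993e+06 = 1.196e-06 m/day.
In each layer the seepage velocity is v_i = q/n_i, so the layer transit time is t_i = b_i·n_i / q:
  layer 1 (clay): t_1 = 8.21 × 0.03 / 1.196e-06 = 2.059e+05 d
  layer 2 (medium sand): t_2 = 6.18 × 0.29 / 1.196e-06 = 1.498e+06 d
Total t = Σ t_i = 1.704e+06 days = 4665 years.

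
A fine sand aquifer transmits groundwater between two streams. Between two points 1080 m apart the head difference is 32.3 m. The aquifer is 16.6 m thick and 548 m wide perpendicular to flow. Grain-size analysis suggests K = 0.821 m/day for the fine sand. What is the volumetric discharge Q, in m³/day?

223

Cross-sectional area A = 548 × 16.6 = 9097 m².
Hydraulic gradient i = Δh / L = 32.3 / 1080 = 0.02991.
Darcy's law: Q = K · A · i = 0.8210 × 9097 × 0.02991 = 223.4 m³/day.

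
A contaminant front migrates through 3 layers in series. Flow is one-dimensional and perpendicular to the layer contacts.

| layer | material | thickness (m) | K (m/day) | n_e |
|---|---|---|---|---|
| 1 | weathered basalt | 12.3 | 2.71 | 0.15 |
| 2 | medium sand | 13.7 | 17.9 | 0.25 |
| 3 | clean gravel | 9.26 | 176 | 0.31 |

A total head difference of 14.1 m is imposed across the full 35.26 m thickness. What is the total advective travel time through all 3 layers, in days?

3.09

With flow normal to the layers, continuity requires the same specific discharge q through every layer.
Σ(b_i/K_i) = 12.3/2.71 + 13.7/17.9 + 9.26/176 = 5.357 d.
q = Δh / Σ(b_i/K_i) = 14.1 / 5.357 = 2.632 m/day.
In each layer the seepage velocity is v_i = q/n_i, so the layer transit time is t_i = b_i·n_i / q:
  layer 1 (weathered basalt): t_1 = 12.3 × 0.15 / 2.632 = 0.7009 d
  layer 2 (medium sand): t_2 = 13.7 × 0.25 / 2.632 = 1.301 d
  layer 3 (clean gravel): t_3 = 9.26 × 0.31 / 2.632 = 1.091 d
Total t = Σ t_i = 3.093 days.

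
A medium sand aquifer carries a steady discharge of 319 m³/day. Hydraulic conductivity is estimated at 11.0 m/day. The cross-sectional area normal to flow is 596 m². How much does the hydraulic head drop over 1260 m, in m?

From Q = K·A·i, i = Q / (K·A) = 319 / (11.00 × 596.0) = 0.04866.
Head loss Δh = i · L = 0.04866 × 1260 = 61.31 m.

61.3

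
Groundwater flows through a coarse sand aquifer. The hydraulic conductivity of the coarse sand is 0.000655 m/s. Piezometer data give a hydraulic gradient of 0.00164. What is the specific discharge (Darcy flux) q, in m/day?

Convert K: 0.000655 m/s × 86400 = 56.59 m/day.
Hydraulic gradient i = 0.00164.
Specific discharge q = K · i = 56.59 × 0.001640 = 0.09281 m/day.

0.0928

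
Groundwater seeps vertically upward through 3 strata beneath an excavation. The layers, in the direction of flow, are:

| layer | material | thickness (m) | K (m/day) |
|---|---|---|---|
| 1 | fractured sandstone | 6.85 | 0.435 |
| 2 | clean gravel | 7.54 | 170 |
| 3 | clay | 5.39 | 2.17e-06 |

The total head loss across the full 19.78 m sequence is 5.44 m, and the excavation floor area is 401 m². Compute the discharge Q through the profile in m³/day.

Flow is perpendicular to layering, so the layers act in series and the equivalent K is the thickness-weighted harmonic mean.
Total thickness L = 6.85 + 7.54 + 5.39 = 19.78 m.
Σ(b_i/K_i) = 6.85/0.435 + 7.54/170 + 5.39/2.17e-06 = 2.484e+06 d.
K_eq = L / Σ(b_i/K_i) = 19.78 / 2.484e+06 = 7.963e-06 m/day.
Q = K_eq · A · (Δh/L) = 7.963e-06 × 401 × (5.44/19.78) = 0.0008782 m³/day.

0.000878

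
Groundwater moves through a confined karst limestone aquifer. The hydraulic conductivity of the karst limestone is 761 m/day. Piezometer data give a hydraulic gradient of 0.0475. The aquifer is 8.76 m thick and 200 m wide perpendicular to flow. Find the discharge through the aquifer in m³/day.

63300

Cross-sectional area A = 200 × 8.76 = 1752 m².
Hydraulic gradient i = 0.0475.
Darcy's law: Q = K · A · i = 761.0 × 1752 × 0.04750 = 63330 m³/day.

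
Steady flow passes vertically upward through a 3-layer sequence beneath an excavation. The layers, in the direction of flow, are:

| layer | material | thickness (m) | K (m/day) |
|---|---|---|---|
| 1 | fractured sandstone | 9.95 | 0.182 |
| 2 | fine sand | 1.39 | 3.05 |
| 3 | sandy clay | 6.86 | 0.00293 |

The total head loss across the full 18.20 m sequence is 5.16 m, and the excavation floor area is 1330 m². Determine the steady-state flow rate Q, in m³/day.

Flow is perpendicular to layering, so the layers act in series and the equivalent K is the thickness-weighted harmonic mean.
Total thickness L = 9.95 + 1.39 + 6.86 = 18.20 m.
Σ(b_i/K_i) = 9.95/0.182 + 1.39/3.05 + 6.86/0.00293 = 2396 d.
K_eq = L / Σ(b_i/K_i) = 18.20 / 2396 = 0.007595 m/day.
Q = K_eq · A · (Δh/L) = 0.007595 × 1330 × (5.16/18.20) = 2.864 m³/day.

2.86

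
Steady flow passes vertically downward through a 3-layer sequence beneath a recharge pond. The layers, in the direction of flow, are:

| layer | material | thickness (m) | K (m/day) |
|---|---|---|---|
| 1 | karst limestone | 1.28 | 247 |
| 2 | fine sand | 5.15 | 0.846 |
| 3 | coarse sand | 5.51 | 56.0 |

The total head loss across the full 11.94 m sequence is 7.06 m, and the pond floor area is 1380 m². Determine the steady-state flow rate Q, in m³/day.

1570

Flow is perpendicular to layering, so the layers act in series and the equivalent K is the thickness-weighted harmonic mean.
Total thickness L = 1.28 + 5.15 + 5.51 = 11.94 m.
Σ(b_i/K_i) = 1.28/247 + 5.15/0.846 + 5.51/56.0 = 6.191 d.
K_eq = L / Σ(b_i/K_i) = 11.94 / 6.191 = 1.929 m/day.
Q = K_eq · A · (Δh/L) = 1.929 × 1380 × (7.06/11.94) = 1574 m³/day.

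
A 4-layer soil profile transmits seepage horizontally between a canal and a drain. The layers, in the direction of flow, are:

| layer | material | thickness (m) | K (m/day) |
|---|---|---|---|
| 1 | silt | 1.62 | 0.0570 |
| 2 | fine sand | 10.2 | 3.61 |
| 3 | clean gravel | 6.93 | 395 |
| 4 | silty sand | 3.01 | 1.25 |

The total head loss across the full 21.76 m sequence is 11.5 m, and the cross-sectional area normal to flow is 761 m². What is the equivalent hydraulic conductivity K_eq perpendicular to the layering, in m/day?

0.646

Flow is perpendicular to layering, so the layers act in series and the equivalent K is the thickness-weighted harmonic mean.
Total thickness L = 1.62 + 10.2 + 6.93 + 3.01 = 21.76 m.
Σ(b_i/K_i) = 1.62/0.0570 + 10.2/3.61 + 6.93/395 + 3.01/1.25 = 33.67 d.
K_eq = L / Σ(b_i/K_i) = 21.76 / 33.67 = 0.6462 m/day.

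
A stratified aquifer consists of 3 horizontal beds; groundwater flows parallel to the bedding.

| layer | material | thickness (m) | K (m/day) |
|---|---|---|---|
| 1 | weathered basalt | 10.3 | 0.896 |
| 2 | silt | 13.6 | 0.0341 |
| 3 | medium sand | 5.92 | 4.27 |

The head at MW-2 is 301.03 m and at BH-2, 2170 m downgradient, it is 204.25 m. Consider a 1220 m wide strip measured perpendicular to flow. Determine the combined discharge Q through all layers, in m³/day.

Flow is parallel to layering, so each bed carries its own Darcy discharge and the transmissivities add.
Σ(K_i·b_i) = 0.896×10.3 + 0.0341×13.6 + 4.27×5.92 = 34.97 m²/day.
Hydraulic gradient i = (301.03 − 204.25) / 2170 = 96.78 / 2170 = 0.04460.
Q = Σ(K_i·b_i) · W · i = 34.97 × 1220 × 0.04460 = 1903 m³/day.

1900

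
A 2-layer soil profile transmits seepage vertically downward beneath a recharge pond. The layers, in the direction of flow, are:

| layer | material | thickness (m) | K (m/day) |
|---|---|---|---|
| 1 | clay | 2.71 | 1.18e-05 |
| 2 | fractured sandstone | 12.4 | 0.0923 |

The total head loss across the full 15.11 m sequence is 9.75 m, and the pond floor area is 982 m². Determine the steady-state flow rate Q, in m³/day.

Flow is perpendicular to layering, so the layers act in series and the equivalent K is the thickness-weighted harmonic mean.
Total thickness L = 2.71 + 12.4 = 15.11 m.
Σ(b_i/K_i) = 2.71/1.18e-05 + 12.4/0.0923 = 2.298e+05 d.
K_eq = L / Σ(b_i/K_i) = 15.11 / 2.298e+05 = 6.575e-05 m/day.
Q = K_eq · A · (Δh/L) = 6.575e-05 × 982 × (9.75/15.11) = 0.04167 m³/day.

0.0417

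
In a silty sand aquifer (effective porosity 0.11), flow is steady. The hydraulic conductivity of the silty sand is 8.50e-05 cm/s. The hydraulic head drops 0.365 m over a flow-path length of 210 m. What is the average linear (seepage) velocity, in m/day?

Convert K: 8.50e-05 cm/s × 864 = 0.07344 m/day.
Hydraulic gradient i = Δh / L = 0.365 / 210 = 0.001738.
Darcy flux q = K · i = 0.07344 × 0.001738 = 0.0001276 m/day.
Seepage velocity v = q / n_e = 0.0001276 / 0.11 = 0.001160 m/day.

0.00116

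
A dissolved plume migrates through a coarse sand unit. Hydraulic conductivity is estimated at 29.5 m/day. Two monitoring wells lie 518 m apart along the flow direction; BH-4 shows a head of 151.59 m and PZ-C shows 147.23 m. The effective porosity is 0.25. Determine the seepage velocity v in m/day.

Hydraulic gradient i = (151.59 − 147.23) / 518 = 4.36 / 518 = 0.008417.
Darcy flux q = K · i = 29.50 × 0.008417 = 0.2483 m/day.
Seepage velocity v = q / n_e = 0.2483 / 0.25 = 0.9932 m/day.

0.993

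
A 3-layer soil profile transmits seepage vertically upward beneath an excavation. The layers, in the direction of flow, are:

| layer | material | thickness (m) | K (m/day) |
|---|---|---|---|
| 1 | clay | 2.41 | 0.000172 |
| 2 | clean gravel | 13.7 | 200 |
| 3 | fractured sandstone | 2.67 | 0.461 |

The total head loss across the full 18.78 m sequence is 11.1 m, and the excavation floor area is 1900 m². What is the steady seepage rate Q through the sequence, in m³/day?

Flow is perpendicular to layering, so the layers act in series and the equivalent K is the thickness-weighted harmonic mean.
Total thickness L = 2.41 + 13.7 + 2.67 = 18.78 m.
Σ(b_i/K_i) = 2.41/0.000172 + 13.7/200 + 2.67/0.461 = 14017 d.
K_eq = L / Σ(b_i/K_i) = 18.78 / 14017 = 0.001340 m/day.
Q = K_eq · A · (Δh/L) = 0.001340 × 1900 × (11.1/18.78) = 1.505 m³/day.

1.50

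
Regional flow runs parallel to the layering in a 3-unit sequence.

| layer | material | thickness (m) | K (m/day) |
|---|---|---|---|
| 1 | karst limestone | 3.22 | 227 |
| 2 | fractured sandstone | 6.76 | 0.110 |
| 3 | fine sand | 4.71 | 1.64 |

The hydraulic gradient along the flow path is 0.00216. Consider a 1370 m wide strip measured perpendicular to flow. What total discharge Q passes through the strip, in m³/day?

Flow is parallel to layering, so each bed carries its own Darcy discharge and the transmissivities add.
Σ(K_i·b_i) = 227×3.22 + 0.110×6.76 + 1.64×4.71 = 739.4 m²/day.
Hydraulic gradient i = 0.00216.
Q = Σ(K_i·b_i) · W · i = 739.4 × 1370 × 0.002160 = 2188 m³/day.

2190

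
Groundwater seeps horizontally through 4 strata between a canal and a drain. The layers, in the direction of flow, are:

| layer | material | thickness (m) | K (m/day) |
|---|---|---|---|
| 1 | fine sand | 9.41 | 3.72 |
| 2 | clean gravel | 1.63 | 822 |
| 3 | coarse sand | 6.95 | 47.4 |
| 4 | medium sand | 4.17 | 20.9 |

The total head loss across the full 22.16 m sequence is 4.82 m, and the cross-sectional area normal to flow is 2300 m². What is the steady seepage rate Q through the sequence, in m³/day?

3850

Flow is perpendicular to layering, so the layers act in series and the equivalent K is the thickness-weighted harmonic mean.
Total thickness L = 9.41 + 1.63 + 6.95 + 4.17 = 22.16 m.
Σ(b_i/K_i) = 9.41/3.72 + 1.63/822 + 6.95/47.4 + 4.17/20.9 = 2.878 d.
K_eq = L / Σ(b_i/K_i) = 22.16 / 2.878 = 7.701 m/day.
Q = K_eq · A · (Δh/L) = 7.701 × 2300 × (4.82/22.16) = 3852 m³/day.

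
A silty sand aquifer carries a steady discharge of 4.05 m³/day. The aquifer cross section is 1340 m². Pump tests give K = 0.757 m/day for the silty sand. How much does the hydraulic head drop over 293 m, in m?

1.17

From Q = K·A·i, i = Q / (K·A) = 4.05 / (0.7570 × 1340) = 0.003993.
Head loss Δh = i · L = 0.003993 × 293 = 1.170 m.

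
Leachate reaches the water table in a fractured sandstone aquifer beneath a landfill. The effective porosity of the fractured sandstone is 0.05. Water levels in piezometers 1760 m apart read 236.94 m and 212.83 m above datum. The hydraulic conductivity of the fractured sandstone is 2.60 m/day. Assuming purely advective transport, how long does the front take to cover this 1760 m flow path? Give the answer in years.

Hydraulic gradient i = (236.94 − 212.83) / 1760 = 24.11 / 1760 = 0.01370.
Darcy flux q = K · i = 2.600 × 0.01370 = 0.03562 m/day.
Seepage velocity v = q / n_e = 0.03562 / 0.05 = 0.7123 m/day.
Travel time t = L / v = 1760 / 0.7123 = 2471 days = 6.764 years.

6.76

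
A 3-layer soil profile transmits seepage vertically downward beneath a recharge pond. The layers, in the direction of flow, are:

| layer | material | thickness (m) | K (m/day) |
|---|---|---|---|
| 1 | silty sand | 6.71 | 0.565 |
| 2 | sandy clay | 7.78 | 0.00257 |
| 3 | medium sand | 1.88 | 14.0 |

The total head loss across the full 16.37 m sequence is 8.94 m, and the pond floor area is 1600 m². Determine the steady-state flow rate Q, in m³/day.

4.71

Flow is perpendicular to layering, so the layers act in series and the equivalent K is the thickness-weighted harmonic mean.
Total thickness L = 6.71 + 7.78 + 1.88 = 16.37 m.
Σ(b_i/K_i) = 6.71/0.565 + 7.78/0.00257 + 1.88/14.0 = 3039 d.
K_eq = L / Σ(b_i/K_i) = 16.37 / 3039 = 0.005386 m/day.
Q = K_eq · A · (Δh/L) = 0.005386 × 1600 × (8.94/16.37) = 4.706 m³/day.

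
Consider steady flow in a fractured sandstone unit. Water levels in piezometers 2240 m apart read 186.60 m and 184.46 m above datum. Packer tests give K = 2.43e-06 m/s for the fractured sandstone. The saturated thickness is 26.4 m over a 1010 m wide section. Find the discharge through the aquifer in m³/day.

Convert K: 2.43e-06 m/s × 86400 = 0.2100 m/day.
Cross-sectional area A = 1010 × 26.4 = 26664 m².
Hydraulic gradient i = (186.60 − 184.46) / 2240 = 2.14 / 2240 = 0.0009554.
Darcy's law: Q = K · A · i = 0.2100 × 26664 × 0.0009554 = 5.348 m³/day.

5.35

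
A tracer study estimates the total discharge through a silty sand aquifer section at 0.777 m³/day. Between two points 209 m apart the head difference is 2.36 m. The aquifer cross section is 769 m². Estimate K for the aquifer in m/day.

Hydraulic gradient i = Δh / L = 2.36 / 209 = 0.01129.
From Q = K·A·i, K = Q / (A·i) = 0.777 / (769.0 × 0.01129) = 0.08948 m/day.

0.0895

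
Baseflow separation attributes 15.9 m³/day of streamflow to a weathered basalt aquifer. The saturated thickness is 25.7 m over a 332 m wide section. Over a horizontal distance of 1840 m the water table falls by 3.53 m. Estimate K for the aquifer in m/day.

0.971

Cross-sectional area A = 332 × 25.7 = 8532 m².
Hydraulic gradient i = Δh / L = 3.53 / 1840 = 0.001918.
From Q = K·A·i, K = Q / (A·i) = 15.9 / (8532 × 0.001918) = 0.9713 m/day.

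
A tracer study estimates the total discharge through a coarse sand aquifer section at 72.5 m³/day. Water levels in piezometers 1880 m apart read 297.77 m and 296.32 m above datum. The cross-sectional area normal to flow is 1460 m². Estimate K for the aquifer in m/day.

64.4

Hydraulic gradient i = (297.77 − 296.32) / 1880 = 1.45 / 1880 = 0.0007713.
From Q = K·A·i, K = Q / (A·i) = 72.5 / (1460 × 0.0007713) = 64.38 m/day.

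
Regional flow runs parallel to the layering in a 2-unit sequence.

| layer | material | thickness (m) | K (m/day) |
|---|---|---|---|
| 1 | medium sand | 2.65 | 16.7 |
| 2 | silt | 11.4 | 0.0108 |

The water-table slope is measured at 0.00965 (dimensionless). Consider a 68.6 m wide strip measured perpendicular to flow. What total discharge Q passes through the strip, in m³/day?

29.4

Flow is parallel to layering, so each bed carries its own Darcy discharge and the transmissivities add.
Σ(K_i·b_i) = 16.7×2.65 + 0.0108×11.4 = 44.38 m²/day.
Hydraulic gradient i = 0.00965.
Q = Σ(K_i·b_i) · W · i = 44.38 × 68.6 × 0.009650 = 29.38 m³/day.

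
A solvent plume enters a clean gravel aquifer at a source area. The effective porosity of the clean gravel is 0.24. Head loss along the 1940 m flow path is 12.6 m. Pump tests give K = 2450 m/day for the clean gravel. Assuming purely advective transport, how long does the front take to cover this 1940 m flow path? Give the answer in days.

Hydraulic gradient i = Δh / L = 12.6 / 1940 = 0.006495.
Darcy flux q = K · i = 2450 × 0.006495 = 15.91 m/day.
Seepage velocity v = q / n_e = 15.91 / 0.24 = 66.30 m/day.
Travel time t = L / v = 1940 / 66.30 = 29.26 days.

29.3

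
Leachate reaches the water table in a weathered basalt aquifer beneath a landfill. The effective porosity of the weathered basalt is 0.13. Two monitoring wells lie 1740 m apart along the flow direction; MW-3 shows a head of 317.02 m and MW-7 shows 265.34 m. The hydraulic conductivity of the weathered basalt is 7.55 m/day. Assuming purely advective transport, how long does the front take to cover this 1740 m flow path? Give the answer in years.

2.76

Hydraulic gradient i = (317.02 − 265.34) / 1740 = 51.68 / 1740 = 0.02970.
Darcy flux q = K · i = 7.550 × 0.02970 = 0.2242 m/day.
Seepage velocity v = q / n_e = 0.2242 / 0.13 = 1.725 m/day.
Travel time t = L / v = 1740 / 1.725 = 1009 days = 2.762 years.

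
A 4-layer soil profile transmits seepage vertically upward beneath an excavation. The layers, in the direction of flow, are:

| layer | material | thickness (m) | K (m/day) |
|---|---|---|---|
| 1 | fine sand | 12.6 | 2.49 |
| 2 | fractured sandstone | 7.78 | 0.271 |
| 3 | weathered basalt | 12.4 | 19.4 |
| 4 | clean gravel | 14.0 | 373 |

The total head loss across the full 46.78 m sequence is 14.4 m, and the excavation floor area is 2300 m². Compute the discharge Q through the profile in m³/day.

962

Flow is perpendicular to layering, so the layers act in series and the equivalent K is the thickness-weighted harmonic mean.
Total thickness L = 12.6 + 7.78 + 12.4 + 14.0 = 46.78 m.
Σ(b_i/K_i) = 12.6/2.49 + 7.78/0.271 + 12.4/19.4 + 14.0/373 = 34.45 d.
K_eq = L / Σ(b_i/K_i) = 46.78 / 34.45 = 1.358 m/day.
Q = K_eq · A · (Δh/L) = 1.358 × 2300 × (14.4/46.78) = 961.5 m³/day.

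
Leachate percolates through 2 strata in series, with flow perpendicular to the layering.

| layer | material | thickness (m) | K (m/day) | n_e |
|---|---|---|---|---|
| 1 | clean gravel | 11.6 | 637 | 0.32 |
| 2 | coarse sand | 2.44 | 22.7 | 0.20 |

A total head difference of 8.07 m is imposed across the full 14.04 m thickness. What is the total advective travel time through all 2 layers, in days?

0.0654

With flow normal to the layers, continuity requires the same specific discharge q through every layer.
Σ(b_i/K_i) = 11.6/637 + 2.44/22.7 = 0.1257 d.
q = Δh / Σ(b_i/K_i) = 8.07 / 0.1257 = 64.20 m/day.
In each layer the seepage velocity is v_i = q/n_i, so the layer transit time is t_i = b_i·n_i / q:
  layer 1 (clean gravel): t_1 = 11.6 × 0.32 / 64.20 = 0.05782 d
  layer 2 (coarse sand): t_2 = 2.44 × 0.20 / 64.20 = 0.007601 d
Total t = Σ t_i = 0.06542 days.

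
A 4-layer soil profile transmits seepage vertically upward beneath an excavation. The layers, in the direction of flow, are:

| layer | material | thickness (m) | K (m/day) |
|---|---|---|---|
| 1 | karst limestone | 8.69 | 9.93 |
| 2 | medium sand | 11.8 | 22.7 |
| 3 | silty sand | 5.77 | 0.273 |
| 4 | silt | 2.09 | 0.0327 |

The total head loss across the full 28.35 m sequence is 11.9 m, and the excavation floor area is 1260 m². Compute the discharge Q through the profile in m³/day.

173

Flow is perpendicular to layering, so the layers act in series and the equivalent K is the thickness-weighted harmonic mean.
Total thickness L = 8.69 + 11.8 + 5.77 + 2.09 = 28.35 m.
Σ(b_i/K_i) = 8.69/9.93 + 11.8/22.7 + 5.77/0.273 + 2.09/0.0327 = 86.44 d.
K_eq = L / Σ(b_i/K_i) = 28.35 / 86.44 = 0.3280 m/day.
Q = K_eq · A · (Δh/L) = 0.3280 × 1260 × (11.9/28.35) = 173.5 m³/day.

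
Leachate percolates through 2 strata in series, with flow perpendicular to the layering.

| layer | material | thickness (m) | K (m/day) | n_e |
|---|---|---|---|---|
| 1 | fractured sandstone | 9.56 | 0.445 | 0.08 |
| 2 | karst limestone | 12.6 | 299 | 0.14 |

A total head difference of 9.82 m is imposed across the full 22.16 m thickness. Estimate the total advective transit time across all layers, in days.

With flow normal to the layers, continuity requires the same specific discharge q through every layer.
Σ(b_i/K_i) = 9.56/0.445 + 12.6/299 = 21.53 d.
q = Δh / Σ(b_i/K_i) = 9.82 / 21.53 = 0.4562 m/day.
In each layer the seepage velocity is v_i = q/n_i, so the layer transit time is t_i = b_i·n_i / q:
  layer 1 (fractured sandstone): t_1 = 9.56 × 0.08 / 0.4562 = 1.676 d
  layer 2 (karst limestone): t_2 = 12.6 × 0.14 / 0.4562 = 3.867 d
Total t = Σ t_i = 5.543 days.

5.54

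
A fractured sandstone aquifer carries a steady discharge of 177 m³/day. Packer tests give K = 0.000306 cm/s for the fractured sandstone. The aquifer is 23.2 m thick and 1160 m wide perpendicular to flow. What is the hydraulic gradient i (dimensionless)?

0.0249

Convert K: 0.000306 cm/s × 864 = 0.2644 m/day.
Cross-sectional area A = 1160 × 23.2 = 26912 m².
From Q = K·A·i, i = Q / (K·A) = 177 / (0.2644 × 26912) = 0.02488.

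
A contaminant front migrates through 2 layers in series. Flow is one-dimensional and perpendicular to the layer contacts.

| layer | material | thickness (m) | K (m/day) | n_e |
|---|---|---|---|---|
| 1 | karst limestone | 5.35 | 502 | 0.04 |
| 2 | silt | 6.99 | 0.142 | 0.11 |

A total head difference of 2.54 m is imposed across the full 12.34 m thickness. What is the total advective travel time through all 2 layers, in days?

With flow normal to the layers, continuity requires the same specific discharge q through every layer.
Σ(b_i/K_i) = 5.35/502 + 6.99/0.142 = 49.24 d.
q = Δh / Σ(b_i/K_i) = 2.54 / 49.24 = 0.05159 m/day.
In each layer the seepage velocity is v_i = q/n_i, so the layer transit time is t_i = b_i·n_i / q:
  layer 1 (karst limestone): t_1 = 5.35 × 0.04 / 0.05159 = 4.148 d
  layer 2 (silt): t_2 = 6.99 × 0.11 / 0.05159 = 14.90 d
Total t = Σ t_i = 19.05 days.

19.1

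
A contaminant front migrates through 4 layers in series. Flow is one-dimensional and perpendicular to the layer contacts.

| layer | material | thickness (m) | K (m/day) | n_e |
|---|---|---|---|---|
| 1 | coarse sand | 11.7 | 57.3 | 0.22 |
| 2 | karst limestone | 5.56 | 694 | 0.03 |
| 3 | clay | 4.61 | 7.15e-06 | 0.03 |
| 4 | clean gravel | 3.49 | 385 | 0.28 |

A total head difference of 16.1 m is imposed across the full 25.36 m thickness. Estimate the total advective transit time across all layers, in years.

With flow normal to the layers, continuity requires the same specific discharge q through every layer.
Σ(b_i/K_i) = 11.7/57.3 + 5.56/694 + 4.61/7.15e-06 + 3.49/385 = 6.448e+05 d.
q = Δh / Σ(b_i/K_i) = 16.1 / 6.448e+05 = 2.497e-05 m/day.
In each layer the seepage velocity is v_i = q/n_i, so the layer transit time is t_i = b_i·n_i / q:
  layer 1 (coarse sand): t_1 = 11.7 × 0.22 / 2.497e-05 = 1.031e+05 d
  layer 2 (karst limestone): t_2 = 5.56 × 0.03 / 2.497e-05 = 6680 d
  layer 3 (clay): t_3 = 4.61 × 0.03 / 2.497e-05 = 5538 d
  layer 4 (clean gravel): t_4 = 3.49 × 0.28 / 2.497e-05 = 39134 d
Total t = Σ t_i = 1.544e+05 days = 422.8 years.

423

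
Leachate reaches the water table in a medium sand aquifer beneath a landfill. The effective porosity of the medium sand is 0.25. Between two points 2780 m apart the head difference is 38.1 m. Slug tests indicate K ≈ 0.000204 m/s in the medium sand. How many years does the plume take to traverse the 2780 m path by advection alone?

7.88

Convert K: 0.000204 m/s × 86400 = 17.63 m/day.
Hydraulic gradient i = Δh / L = 38.1 / 2780 = 0.01371.
Darcy flux q = K · i = 17.63 × 0.01371 = 0.2416 m/day.
Seepage velocity v = q / n_e = 0.2416 / 0.25 = 0.9662 m/day.
Travel time t = L / v = 2780 / 0.9662 = 2877 days = 7.877 years.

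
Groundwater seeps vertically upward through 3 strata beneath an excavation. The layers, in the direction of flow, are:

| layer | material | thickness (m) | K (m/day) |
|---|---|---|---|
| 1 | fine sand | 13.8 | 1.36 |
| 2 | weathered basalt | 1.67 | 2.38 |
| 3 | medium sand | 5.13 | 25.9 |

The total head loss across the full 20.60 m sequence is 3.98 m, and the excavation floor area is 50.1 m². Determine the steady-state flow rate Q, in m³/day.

Flow is perpendicular to layering, so the layers act in series and the equivalent K is the thickness-weighted harmonic mean.
Total thickness L = 13.8 + 1.67 + 5.13 = 20.60 m.
Σ(b_i/K_i) = 13.8/1.36 + 1.67/2.38 + 5.13/25.9 = 11.05 d.
K_eq = L / Σ(b_i/K_i) = 20.60 / 11.05 = 1.865 m/day.
Q = K_eq · A · (Δh/L) = 1.865 × 50.1 × (3.98/20.60) = 18.05 m³/day.

18.1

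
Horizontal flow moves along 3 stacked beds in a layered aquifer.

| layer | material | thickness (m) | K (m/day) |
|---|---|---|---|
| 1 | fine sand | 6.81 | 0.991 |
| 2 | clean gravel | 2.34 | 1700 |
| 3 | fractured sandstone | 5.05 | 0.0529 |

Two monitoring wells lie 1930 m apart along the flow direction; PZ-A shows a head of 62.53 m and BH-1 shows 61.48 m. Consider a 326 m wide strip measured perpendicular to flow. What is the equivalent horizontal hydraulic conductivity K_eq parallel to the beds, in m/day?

281

Flow is parallel to layering, so each bed carries its own Darcy discharge and the transmissivities add.
Σ(K_i·b_i) = 0.991×6.81 + 1700×2.34 + 0.0529×5.05 = 3985 m²/day.
Total thickness b = 14.20 m, so K_eq = Σ(K_i·b_i)/b = 280.6 m/day.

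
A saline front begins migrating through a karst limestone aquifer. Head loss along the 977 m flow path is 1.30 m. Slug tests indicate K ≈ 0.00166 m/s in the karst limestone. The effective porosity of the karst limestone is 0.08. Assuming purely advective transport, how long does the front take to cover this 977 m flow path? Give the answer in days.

Convert K: 0.00166 m/s × 86400 = 143.4 m/day.
Hydraulic gradient i = Δh / L = 1.30 / 977 = 0.001331.
Darcy flux q = K · i = 143.4 × 0.001331 = 0.1908 m/day.
Seepage velocity v = q / n_e = 0.1908 / 0.08 = 2.386 m/day.
Travel time t = L / v = 977 / 2.386 = 409.6 days.

410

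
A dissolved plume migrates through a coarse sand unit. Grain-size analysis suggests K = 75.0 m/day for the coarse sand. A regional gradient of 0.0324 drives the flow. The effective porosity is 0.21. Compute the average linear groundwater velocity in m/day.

11.6

Hydraulic gradient i = 0.0324.
Darcy flux q = K · i = 75.00 × 0.03240 = 2.430 m/day.
Seepage velocity v = q / n_e = 2.430 / 0.21 = 11.57 m/day.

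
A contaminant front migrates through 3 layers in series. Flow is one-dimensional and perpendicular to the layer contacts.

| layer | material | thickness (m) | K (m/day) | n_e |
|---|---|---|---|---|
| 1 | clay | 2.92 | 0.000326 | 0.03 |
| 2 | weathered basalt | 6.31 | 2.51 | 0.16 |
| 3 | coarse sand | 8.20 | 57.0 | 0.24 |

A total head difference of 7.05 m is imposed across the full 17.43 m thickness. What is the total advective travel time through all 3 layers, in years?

10.7

With flow normal to the layers, continuity requires the same specific discharge q through every layer.
Σ(b_i/K_i) = 2.92/0.000326 + 6.31/2.51 + 8.20/57.0 = 8960 d.
q = Δh / Σ(b_i/K_i) = 7.05 / 8960 = 0.0007869 m/day.
In each layer the seepage velocity is v_i = q/n_i, so the layer transit time is t_i = b_i·n_i / q:
  layer 1 (clay): t_1 = 2.92 × 0.03 / 0.0007869 = 111.3 d
  layer 2 (weathered basalt): t_2 = 6.31 × 0.16 / 0.0007869 = 1283 d
  layer 3 (coarse sand): t_3 = 8.20 × 0.24 / 0.0007869 = 2501 d
Total t = Σ t_i = 3896 days = 10.67 years.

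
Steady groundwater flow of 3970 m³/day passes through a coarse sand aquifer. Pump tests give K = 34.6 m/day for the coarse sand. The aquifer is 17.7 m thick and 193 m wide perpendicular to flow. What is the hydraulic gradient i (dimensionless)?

Cross-sectional area A = 193 × 17.7 = 3416 m².
From Q = K·A·i, i = Q / (K·A) = 3970 / (34.60 × 3416) = 0.03359.

0.0336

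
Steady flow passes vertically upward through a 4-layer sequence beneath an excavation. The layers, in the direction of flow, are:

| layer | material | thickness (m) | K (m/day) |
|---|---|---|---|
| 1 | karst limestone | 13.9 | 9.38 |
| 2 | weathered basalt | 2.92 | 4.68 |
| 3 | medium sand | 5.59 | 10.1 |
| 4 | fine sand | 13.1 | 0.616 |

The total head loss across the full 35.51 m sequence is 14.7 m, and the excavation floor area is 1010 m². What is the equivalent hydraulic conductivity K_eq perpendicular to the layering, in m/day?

1.48

Flow is perpendicular to layering, so the layers act in series and the equivalent K is the thickness-weighted harmonic mean.
Total thickness L = 13.9 + 2.92 + 5.59 + 13.1 = 35.51 m.
Σ(b_i/K_i) = 13.9/9.38 + 2.92/4.68 + 5.59/10.1 + 13.1/0.616 = 23.93 d.
K_eq = L / Σ(b_i/K_i) = 35.51 / 23.93 = 1.484 m/day.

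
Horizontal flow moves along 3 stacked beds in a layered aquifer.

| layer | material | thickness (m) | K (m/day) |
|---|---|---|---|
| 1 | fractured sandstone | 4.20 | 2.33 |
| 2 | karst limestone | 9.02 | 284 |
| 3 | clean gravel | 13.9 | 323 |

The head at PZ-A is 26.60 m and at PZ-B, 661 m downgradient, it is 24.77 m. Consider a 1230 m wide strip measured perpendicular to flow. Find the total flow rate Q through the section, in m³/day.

Flow is parallel to layering, so each bed carries its own Darcy discharge and the transmissivities add.
Σ(K_i·b_i) = 2.33×4.20 + 284×9.02 + 323×13.9 = 7061 m²/day.
Hydraulic gradient i = (26.60 − 24.77) / 661 = 1.83 / 661 = 0.002769.
Q = Σ(K_i·b_i) · W · i = 7061 × 1230 × 0.002769 = 24045 m³/day.

24000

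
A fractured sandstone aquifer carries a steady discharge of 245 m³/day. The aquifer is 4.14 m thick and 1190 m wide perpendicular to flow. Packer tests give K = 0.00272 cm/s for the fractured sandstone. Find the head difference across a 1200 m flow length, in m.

Convert K: 0.00272 cm/s × 864 = 2.350 m/day.
Cross-sectional area A = 1190 × 4.14 = 4927 m².
From Q = K·A·i, i = Q / (K·A) = 245 / (2.350 × 4927) = 0.02116.
Head loss Δh = i · L = 0.02116 × 1200 = 25.39 m.

25.4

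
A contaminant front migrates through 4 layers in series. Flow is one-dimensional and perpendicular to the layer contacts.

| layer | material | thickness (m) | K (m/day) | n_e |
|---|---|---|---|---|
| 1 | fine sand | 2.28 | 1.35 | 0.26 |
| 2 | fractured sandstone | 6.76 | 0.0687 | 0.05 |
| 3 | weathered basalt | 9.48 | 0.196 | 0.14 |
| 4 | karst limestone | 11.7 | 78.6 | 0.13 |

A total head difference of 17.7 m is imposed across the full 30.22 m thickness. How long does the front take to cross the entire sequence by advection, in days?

With flow normal to the layers, continuity requires the same specific discharge q through every layer.
Σ(b_i/K_i) = 2.28/1.35 + 6.76/0.0687 + 9.48/0.196 + 11.7/78.6 = 148.6 d.
q = Δh / Σ(b_i/K_i) = 17.7 / 148.6 = 0.1191 m/day.
In each layer the seepage velocity is v_i = q/n_i, so the layer transit time is t_i = b_i·n_i / q:
  layer 1 (fine sand): t_1 = 2.28 × 0.26 / 0.1191 = 4.977 d
  layer 2 (fractured sandstone): t_2 = 6.76 × 0.05 / 0.1191 = 2.838 d
  layer 3 (weathered basalt): t_3 = 9.48 × 0.14 / 0.1191 = 11.14 d
  layer 4 (karst limestone): t_4 = 11.7 × 0.13 / 0.1191 = 12.77 d
Total t = Σ t_i = 31.73 days.

31.7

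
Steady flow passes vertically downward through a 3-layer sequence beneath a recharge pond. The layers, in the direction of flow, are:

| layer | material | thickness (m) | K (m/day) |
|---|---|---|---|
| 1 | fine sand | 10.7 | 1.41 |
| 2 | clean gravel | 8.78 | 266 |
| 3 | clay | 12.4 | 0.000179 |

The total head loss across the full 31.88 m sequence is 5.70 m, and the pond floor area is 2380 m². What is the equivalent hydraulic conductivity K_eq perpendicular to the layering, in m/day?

Flow is perpendicular to layering, so the layers act in series and the equivalent K is the thickness-weighted harmonic mean.
Total thickness L = 10.7 + 8.78 + 12.4 = 31.88 m.
Σ(b_i/K_i) = 10.7/1.41 + 8.78/266 + 12.4/0.000179 = 69281 d.
K_eq = L / Σ(b_i/K_i) = 31.88 / 69281 = 0.0004602 m/day.

0.000460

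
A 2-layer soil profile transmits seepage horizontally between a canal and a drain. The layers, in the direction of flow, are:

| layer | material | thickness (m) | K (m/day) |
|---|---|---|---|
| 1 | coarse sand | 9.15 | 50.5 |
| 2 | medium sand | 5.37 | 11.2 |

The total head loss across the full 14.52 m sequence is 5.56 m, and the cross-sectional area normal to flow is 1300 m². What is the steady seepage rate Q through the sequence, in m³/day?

10900

Flow is perpendicular to layering, so the layers act in series and the equivalent K is the thickness-weighted harmonic mean.
Total thickness L = 9.15 + 5.37 = 14.52 m.
Σ(b_i/K_i) = 9.15/50.5 + 5.37/11.2 = 0.6607 d.
K_eq = L / Σ(b_i/K_i) = 14.52 / 0.6607 = 21.98 m/day.
Q = K_eq · A · (Δh/L) = 21.98 × 1300 × (5.56/14.52) = 10941 m³/day.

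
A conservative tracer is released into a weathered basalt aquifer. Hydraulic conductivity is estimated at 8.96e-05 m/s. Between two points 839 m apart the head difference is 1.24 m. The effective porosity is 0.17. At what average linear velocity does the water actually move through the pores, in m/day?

0.0673

Convert K: 8.96e-05 m/s × 86400 = 7.741 m/day.
Hydraulic gradient i = Δh / L = 1.24 / 839 = 0.001478.
Darcy flux q = K · i = 7.741 × 0.001478 = 0.01144 m/day.
Seepage velocity v = q / n_e = 0.01144 / 0.17 = 0.06730 m/day.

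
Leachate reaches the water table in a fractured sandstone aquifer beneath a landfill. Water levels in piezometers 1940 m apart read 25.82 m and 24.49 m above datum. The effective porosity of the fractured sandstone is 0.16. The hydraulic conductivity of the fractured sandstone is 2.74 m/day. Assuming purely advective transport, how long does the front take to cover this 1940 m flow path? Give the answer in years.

Hydraulic gradient i = (25.82 − 24.49) / 1940 = 1.33 / 1940 = 0.0006856.
Darcy flux q = K · i = 2.740 × 0.0006856 = 0.001878 m/day.
Seepage velocity v = q / n_e = 0.001878 / 0.16 = 0.01174 m/day.
Travel time t = L / v = 1940 / 0.01174 = 1.652e+05 days = 452.4 years.

452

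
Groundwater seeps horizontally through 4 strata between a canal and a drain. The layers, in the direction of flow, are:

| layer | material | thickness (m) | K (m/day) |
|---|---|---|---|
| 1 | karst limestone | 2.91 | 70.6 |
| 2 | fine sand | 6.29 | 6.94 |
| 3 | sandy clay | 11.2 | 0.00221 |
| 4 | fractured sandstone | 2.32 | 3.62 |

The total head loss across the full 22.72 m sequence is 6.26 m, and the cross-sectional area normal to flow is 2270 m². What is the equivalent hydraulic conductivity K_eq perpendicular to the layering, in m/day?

0.00448

Flow is perpendicular to layering, so the layers act in series and the equivalent K is the thickness-weighted harmonic mean.
Total thickness L = 2.91 + 6.29 + 11.2 + 2.32 = 22.72 m.
Σ(b_i/K_i) = 2.91/70.6 + 6.29/6.94 + 11.2/0.00221 + 2.32/3.62 = 5069 d.
K_eq = L / Σ(b_i/K_i) = 22.72 / 5069 = 0.004482 m/day.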